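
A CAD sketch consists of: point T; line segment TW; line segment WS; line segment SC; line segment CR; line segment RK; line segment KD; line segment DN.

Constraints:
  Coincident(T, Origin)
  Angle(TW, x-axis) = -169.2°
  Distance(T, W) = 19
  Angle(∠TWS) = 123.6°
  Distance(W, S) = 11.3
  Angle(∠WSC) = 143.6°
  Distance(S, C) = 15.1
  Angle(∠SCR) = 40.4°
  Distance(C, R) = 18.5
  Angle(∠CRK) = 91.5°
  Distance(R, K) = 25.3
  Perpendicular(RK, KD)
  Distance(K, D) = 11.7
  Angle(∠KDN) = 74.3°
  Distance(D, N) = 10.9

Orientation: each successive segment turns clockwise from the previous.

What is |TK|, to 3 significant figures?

33.4

T is at the origin; TW runs at -169.2° with length 19.0, so W = (-18.7, -3.56). ∠TWS = 123.6° gives WS at 134° from the x-axis; with |WS| = 11.3, S = (-26.6, 4.51). ∠WSC = 143.6° gives SC at 98.0° from the x-axis; with |SC| = 15.1, C = (-28.7, 19.5). ∠SCR = 40.4° gives CR at -41.6° from the x-axis; with |CR| = 18.5, R = (-14.8, 7.18). ∠CRK = 91.5° gives RK at -130° from the x-axis; with |RK| = 25.3, K = (-31.1, -12.2). Then |TK| = |K − T| = 33.4.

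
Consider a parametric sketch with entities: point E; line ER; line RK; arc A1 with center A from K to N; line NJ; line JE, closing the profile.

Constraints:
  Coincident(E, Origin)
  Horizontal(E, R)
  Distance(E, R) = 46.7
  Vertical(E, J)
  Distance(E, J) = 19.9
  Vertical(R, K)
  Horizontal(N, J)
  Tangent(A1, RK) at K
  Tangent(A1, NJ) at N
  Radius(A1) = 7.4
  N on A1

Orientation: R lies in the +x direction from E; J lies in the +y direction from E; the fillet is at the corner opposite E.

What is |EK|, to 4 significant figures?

48.34

E is at the origin; ER is horizontal with |ER| = 46.7 and R on the +x side, so R = (46.70, 0.000). E and J share the same x with |EJ| = 19.9 and J on the +y side, so J = (0.000, 19.90). The virtual corner opposite E is at (46.70, 19.90). Tangency of A1 to RK means the radius AK is perpendicular to RK and A1 meets NJ tangentially, so AN is at right angles to NJ, with radius 7.4, so the center A sits 7.4 in from both sides at A = (39.30, 12.50). That places the tangent points at K = (46.70, 12.50) on RK and N = (39.30, 19.90) on NJ. Then |EK| = |K − E| = 48.34.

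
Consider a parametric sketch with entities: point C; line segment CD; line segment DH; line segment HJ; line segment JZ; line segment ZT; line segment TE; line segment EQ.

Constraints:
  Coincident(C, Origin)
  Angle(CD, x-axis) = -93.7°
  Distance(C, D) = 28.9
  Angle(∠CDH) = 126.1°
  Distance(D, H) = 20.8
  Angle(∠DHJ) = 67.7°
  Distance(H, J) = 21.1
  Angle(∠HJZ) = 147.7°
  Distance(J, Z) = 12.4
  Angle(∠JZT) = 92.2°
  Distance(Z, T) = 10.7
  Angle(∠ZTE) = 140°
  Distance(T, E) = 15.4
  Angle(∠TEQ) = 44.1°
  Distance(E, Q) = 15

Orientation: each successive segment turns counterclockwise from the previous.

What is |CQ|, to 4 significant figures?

25.56

∠ZTE = 140.0° gives TE at -127.4° from the x-axis; with |TE| = 15.4, E = (-2.503, -24.61). ∠TEQ = 44.1° gives EQ at 8.500° from the x-axis; with |EQ| = 15.0, Q = (12.33, -22.39). Then |CQ| = |Q − C| = 25.56.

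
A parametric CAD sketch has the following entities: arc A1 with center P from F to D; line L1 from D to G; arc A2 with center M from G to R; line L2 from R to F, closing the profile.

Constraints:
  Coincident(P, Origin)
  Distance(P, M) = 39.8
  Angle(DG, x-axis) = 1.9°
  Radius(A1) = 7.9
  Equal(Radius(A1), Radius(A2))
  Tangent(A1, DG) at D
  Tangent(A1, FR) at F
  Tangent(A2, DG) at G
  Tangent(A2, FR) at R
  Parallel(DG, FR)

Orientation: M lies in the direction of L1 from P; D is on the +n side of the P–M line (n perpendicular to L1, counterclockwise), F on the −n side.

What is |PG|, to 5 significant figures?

40.576

Tangency of A1 to both parallel lines with radius 7.9 puts D and F at P ± 7.9·n: D = (-0.26193, 7.8957), F = (0.26193, -7.8957). Equal radii place G and R the same way about M: G = M + 7.9·n = (39.516, 9.2152), R = M − 7.9·n = (40.040, -6.5761). Then |PG| = |G − P| = 40.576.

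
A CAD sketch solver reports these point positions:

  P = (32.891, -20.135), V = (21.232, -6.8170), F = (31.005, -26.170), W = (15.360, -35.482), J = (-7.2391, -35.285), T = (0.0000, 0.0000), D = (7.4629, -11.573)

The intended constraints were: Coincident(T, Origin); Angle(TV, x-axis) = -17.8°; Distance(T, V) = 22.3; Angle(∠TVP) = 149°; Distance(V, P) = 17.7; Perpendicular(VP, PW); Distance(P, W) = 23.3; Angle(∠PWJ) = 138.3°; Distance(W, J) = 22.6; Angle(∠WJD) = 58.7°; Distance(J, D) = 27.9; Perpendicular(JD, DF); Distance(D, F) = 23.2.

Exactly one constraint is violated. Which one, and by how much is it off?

Distance(D, F) = 23.2 — off by 4.50.

T = (0.00, 0.00) ✓; TV at -17.80° ✓; |TV| = 22.30 ✓; ∠TVP = 149.0° ✓; |VP| = 17.70 ✓; ∠(VP, PW) = 90.00° ✓; |PW| = 23.30 ✓; ∠PWJ = 138.3° ✓; |WJ| = 22.60 ✓; ∠WJD = 58.70° ✓; |JD| = 27.90 ✓; ∠(JD, DF) = 90.00° ✓; |DF| = 27.70 ✗.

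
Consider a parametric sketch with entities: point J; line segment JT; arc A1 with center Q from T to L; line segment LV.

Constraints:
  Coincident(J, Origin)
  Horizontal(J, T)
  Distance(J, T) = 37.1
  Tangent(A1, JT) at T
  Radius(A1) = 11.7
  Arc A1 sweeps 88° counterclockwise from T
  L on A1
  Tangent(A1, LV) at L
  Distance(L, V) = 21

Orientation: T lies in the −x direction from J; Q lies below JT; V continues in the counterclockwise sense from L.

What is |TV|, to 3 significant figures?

34.6

J is at the origin; JT is horizontal with |JT| = 37.1 and T on the −x side, so T = (-37.1, 0.00). The tangent condition forces QT to be normal to JT, so Q = T + (0, -11.7) = (-37.1, -11.7). On A1, T sits at bearing 90° from Q; an 88° counterclockwise sweep puts L at bearing 178°, so L = Q + 11.7·(cos 178°, sin 178°) = (-48.8, -11.3). Since A1 is tangent to LV there, QL ⟂ LV, so LV runs along (−sin 178°, cos 178°); with |LV| = 21.0, V = (-49.5, -32.3). Then |TV| = |V − T| = 34.6.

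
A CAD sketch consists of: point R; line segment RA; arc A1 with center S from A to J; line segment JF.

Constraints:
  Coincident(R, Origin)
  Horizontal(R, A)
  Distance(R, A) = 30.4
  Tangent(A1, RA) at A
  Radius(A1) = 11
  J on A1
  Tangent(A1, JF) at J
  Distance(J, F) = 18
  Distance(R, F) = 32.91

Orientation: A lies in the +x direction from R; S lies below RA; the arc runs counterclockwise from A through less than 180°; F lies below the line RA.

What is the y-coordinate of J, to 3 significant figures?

-9.88

R is at the origin; R and A share the same y with |RA| = 30.4 and A on the +x side, so A = (30.4, 0.00). Since A1 is tangent to RA there, SA ⟂ RA, so S = A + (0, -11) = (30.4, -11.0). Since SJ ⟂ JF (tangency), |SF| = √(11.0² + 18.0²) = 21.1 regardless of where J sits on A1. So F lies on both circle(R, 32.91) and circle(S, 21.1); the below-RA intersection is F = (17.6, -27.8). J is the foot of the tangent from F: J = (19.5, -9.88).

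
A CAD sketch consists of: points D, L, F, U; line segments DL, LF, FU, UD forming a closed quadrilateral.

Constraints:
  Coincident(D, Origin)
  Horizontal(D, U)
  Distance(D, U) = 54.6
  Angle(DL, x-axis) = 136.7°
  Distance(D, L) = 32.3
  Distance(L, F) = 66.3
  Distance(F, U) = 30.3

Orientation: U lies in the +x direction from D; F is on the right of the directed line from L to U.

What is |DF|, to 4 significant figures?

34.43

D is at the origin; D and U share the same y with |DU| = 54.6 and U in +x, so U = (54.6, 0). DL runs at 136.7° with |DL| = 32.3, so L = (-23.51, 22.15). F is determined by |LF| = 66.3 and |FU| = 30.3 together: it lies at the intersection of circle(L, 66.3) and circle(U, 30.3). With |LU| = 81.19, the foot of the radical line on LU is 62.01 from L and the perpendicular offset is √(66.3² − 62.01²) = 23.46. Taking the right-of-LU solution: F = (29.75, -17.34).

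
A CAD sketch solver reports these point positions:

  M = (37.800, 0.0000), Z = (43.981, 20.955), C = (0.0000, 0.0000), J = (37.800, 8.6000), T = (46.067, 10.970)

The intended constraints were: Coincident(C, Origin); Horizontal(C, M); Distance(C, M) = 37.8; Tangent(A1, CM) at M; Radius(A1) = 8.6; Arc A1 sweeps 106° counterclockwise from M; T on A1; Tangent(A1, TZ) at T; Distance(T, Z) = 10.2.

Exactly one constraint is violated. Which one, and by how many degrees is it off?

Tangent(A1, TZ) at T — off by 4.20°.

C = (0.00, 0.00) ✓; C.y = 0.00, M.y = 0.00 ✓; |CM| = 37.80 ✓; ∠(JM, MC) = 90.00° ✓; |JM| = 8.600 ✓; bearing(J→T) − bearing(J→M) = 106.0° ✓; |JT| = 8.600 ✓; ∠(JT, TZ) = 94.20° ✗; |TZ| = 10.20 ✓.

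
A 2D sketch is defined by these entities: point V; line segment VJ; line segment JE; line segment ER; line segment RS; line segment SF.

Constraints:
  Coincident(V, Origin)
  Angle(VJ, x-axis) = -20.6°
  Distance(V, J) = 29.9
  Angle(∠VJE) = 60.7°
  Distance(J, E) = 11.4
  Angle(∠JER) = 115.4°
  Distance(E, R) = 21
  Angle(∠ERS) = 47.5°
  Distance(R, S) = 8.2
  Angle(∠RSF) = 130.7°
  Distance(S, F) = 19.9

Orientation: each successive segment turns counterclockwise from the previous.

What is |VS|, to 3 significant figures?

9.74

V is at the origin; VJ runs at -20.6° with length 29.9, so J = (28.0, -10.5). ∠VJE = 60.7° gives JE at 98.7° from the x-axis; with |JE| = 11.4, E = (26.3, 0.749). ∠JER = 115.4° gives ER at 163° from the x-axis; with |ER| = 21.0, R = (6.15, 6.78). ∠ERS = 47.5° gives RS at -64.2° from the x-axis; with |RS| = 8.2, S = (9.72, -0.599). Then |VS| = |S − V| = 9.74.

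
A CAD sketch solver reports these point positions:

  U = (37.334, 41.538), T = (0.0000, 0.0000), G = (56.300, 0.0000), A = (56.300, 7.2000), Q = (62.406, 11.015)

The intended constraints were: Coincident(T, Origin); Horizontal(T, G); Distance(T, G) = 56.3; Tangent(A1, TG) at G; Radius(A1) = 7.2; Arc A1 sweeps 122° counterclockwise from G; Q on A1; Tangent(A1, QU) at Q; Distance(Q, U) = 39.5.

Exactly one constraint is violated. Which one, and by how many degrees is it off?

Tangent(A1, QU) at Q — off by 7.40°.

T = (0.00, 0.00) ✓; T.y = 0.00, G.y = 0.00 ✓; |TG| = 56.30 ✓; ∠(AG, GT) = 90.00° ✓; |AG| = 7.200 ✓; bearing(A→Q) − bearing(A→G) = 122.0° ✓; |AQ| = 7.200 ✓; ∠(AQ, QU) = 82.60° ✗; |QU| = 39.50 ✓.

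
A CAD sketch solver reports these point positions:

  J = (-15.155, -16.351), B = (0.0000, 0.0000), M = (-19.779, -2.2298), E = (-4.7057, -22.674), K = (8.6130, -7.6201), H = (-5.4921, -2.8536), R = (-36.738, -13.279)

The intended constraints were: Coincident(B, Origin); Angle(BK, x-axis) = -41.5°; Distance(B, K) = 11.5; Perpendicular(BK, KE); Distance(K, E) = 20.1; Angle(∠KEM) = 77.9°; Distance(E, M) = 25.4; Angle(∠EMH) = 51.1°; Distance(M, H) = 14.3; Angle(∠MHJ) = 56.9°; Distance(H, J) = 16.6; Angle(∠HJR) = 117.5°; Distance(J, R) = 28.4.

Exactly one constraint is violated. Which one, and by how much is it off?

Distance(J, R) = 28.4 — off by 6.60.

B = (0.00, 0.00) ✓; BK at -41.50° ✓; |BK| = 11.50 ✓; ∠(BK, KE) = 90.00° ✓; |KE| = 20.10 ✓; ∠KEM = 77.90° ✓; |EM| = 25.40 ✓; ∠EMH = 51.10° ✓; |MH| = 14.30 ✓; ∠MHJ = 56.90° ✓; |HJ| = 16.60 ✓; ∠HJR = 117.5° ✓; |JR| = 21.80 ✗.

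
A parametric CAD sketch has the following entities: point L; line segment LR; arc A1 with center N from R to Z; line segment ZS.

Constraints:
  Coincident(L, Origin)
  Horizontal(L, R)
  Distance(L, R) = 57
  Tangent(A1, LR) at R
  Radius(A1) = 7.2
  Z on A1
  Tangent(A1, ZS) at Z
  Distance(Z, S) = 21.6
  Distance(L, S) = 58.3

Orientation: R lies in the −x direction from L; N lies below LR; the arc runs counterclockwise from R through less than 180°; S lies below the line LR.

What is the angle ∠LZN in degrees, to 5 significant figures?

24.681°

Checks: |NZ| = 7.200 ✓; ∠(NZ, ZS) = 90.00° ✓; |ZS| = 21.60 ✓; |LS| = 58.30 ✓.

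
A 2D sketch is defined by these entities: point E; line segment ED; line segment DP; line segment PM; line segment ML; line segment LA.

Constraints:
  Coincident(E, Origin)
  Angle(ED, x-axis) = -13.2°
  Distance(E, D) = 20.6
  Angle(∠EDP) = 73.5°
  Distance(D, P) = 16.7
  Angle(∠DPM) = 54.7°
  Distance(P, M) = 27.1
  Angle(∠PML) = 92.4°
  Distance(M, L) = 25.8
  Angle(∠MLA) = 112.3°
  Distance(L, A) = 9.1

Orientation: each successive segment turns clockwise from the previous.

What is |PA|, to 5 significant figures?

35.658

∠PML = 92.4° gives ML at 27.400° from the x-axis; with |ML| = 25.8, L = (23.234, 17.224). ∠MLA = 112.3° gives LA at -40.300° from the x-axis; with |LA| = 9.1, A = (30.175, 11.338). Then |PA| = |A − P| = 35.658.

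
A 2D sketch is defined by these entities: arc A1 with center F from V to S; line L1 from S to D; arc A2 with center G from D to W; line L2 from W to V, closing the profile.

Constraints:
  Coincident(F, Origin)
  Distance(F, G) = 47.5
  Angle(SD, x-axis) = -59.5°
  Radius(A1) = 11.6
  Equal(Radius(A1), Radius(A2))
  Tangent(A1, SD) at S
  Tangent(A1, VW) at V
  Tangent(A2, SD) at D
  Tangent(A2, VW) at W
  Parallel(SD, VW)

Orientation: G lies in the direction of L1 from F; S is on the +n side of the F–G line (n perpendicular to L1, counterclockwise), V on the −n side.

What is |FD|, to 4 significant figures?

48.90

The slot axis is L1's direction at -59.5°, so u = (cos -59.5°, sin -59.5°) = (0.5075, -0.8616) and n = (−sin -59.5°, cos -59.5°) = (0.8616, 0.5075). F is at the origin and G lies 47.5 along u from F, so G = 47.5·u = (24.11, -40.93). Tangency of A1 to both parallel lines with radius 11.6 puts S and V at F ± 11.6·n: S = (9.995, 5.887), V = (-9.995, -5.887). Equal radii place D and W the same way about G: D = G + 11.6·n = (34.10, -35.04), W = G − 11.6·n = (14.11, -46.81). Then |FD| = |D − F| = 48.90.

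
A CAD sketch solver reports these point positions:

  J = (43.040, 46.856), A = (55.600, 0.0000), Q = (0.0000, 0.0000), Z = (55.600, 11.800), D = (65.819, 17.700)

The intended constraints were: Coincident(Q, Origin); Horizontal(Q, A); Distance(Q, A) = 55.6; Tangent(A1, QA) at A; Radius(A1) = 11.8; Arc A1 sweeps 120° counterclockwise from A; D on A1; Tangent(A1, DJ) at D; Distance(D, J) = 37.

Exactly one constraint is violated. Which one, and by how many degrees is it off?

Tangent(A1, DJ) at D — off by 8.00°.

Q = (0.00, 0.00) ✓; Q.y = 0.00, A.y = 0.00 ✓; |QA| = 55.60 ✓; ∠(ZA, AQ) = 90.00° ✓; |ZA| = 11.80 ✓; bearing(Z→D) − bearing(Z→A) = 120.0° ✓; |ZD| = 11.80 ✓; ∠(ZD, DJ) = 82.00° ✗; |DJ| = 37.00 ✓.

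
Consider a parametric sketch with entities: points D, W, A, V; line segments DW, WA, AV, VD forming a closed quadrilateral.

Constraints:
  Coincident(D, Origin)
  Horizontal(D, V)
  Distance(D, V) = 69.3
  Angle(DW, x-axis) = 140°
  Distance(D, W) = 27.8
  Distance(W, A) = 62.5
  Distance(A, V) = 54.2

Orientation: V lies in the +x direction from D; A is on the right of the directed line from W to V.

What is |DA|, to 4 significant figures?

34.96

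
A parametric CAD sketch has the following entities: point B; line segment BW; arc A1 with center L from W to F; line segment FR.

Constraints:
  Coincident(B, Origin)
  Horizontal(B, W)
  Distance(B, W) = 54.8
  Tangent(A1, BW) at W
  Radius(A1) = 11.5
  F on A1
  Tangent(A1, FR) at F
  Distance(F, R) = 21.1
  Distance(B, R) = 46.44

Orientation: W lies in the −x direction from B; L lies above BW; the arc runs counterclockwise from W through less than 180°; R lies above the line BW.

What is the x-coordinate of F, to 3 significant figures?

-43.9

B is at the origin; B and W share the same y with |BW| = 54.8 and W on the −x side, so W = (-54.8, 0.00). The tangent condition forces LW to be normal to BW, so L = W + (0, 11.5) = (-54.8, 11.5). Since LF ⟂ FR (tangency), |LR| = √(11.5² + 21.1²) = 24.0 regardless of where F sits on A1. So R lies on both circle(B, 46.44) and circle(L, 24.0); the above-BW intersection is R = (-37.2, 27.8). F is the foot of the tangent from R: F = (-43.9, 7.83).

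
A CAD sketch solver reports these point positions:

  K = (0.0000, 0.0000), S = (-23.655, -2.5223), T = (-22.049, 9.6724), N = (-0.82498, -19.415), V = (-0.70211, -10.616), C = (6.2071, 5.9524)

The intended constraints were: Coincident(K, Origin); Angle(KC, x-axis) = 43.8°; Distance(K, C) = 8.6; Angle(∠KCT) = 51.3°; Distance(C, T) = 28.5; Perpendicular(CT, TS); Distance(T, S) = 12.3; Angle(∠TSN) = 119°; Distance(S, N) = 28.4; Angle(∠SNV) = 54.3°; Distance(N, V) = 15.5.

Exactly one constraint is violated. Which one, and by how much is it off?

Distance(N, V) = 15.5 — off by 6.70.

K = (0.00, 0.00) ✓; KC at 43.80° ✓; |KC| = 8.600 ✓; ∠KCT = 51.30° ✓; |CT| = 28.50 ✓; ∠(CT, TS) = 90.00° ✓; |TS| = 12.30 ✓; ∠TSN = 119.0° ✓; |SN| = 28.40 ✓; ∠SNV = 54.30° ✓; |NV| = 8.800 ✗.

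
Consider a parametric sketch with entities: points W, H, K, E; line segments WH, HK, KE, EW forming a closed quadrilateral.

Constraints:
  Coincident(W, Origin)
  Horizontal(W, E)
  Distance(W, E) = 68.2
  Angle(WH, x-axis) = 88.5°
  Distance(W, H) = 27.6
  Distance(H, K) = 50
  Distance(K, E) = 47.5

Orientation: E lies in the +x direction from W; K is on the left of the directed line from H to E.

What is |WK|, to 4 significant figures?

64.71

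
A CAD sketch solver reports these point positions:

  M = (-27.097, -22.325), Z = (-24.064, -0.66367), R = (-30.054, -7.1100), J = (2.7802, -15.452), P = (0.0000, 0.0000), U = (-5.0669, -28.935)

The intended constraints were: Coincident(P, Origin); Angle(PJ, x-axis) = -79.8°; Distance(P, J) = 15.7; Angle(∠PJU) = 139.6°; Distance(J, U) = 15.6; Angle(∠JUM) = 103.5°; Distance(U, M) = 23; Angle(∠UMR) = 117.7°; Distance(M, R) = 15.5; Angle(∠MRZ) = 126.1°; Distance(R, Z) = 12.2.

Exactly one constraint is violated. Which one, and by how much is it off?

Distance(R, Z) = 12.2 — off by 3.40.

P = (0.00, 0.00) ✓; PJ at -79.80° ✓; |PJ| = 15.70 ✓; ∠PJU = 139.6° ✓; |JU| = 15.60 ✓; ∠JUM = 103.5° ✓; |UM| = 23.00 ✓; ∠UMR = 117.7° ✓; |MR| = 15.50 ✓; ∠MRZ = 126.1° ✓; |RZ| = 8.800 ✗.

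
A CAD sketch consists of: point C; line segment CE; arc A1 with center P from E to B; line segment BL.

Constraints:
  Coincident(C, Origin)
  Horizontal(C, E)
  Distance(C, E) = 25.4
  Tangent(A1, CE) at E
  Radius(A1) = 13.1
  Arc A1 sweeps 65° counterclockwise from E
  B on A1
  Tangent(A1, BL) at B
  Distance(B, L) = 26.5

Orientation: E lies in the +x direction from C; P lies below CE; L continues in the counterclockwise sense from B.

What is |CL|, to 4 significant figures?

31.67

C is at the origin; C and E share the same y with |CE| = 25.4 and E on the +x side, so E = (25.40, 0.000). A1 meets CE tangentially, so PE is at right angles to CE, so P = E + (0, -13.1) = (25.40, -13.10). On A1, E sits at bearing 90° from P; a 65° counterclockwise sweep puts B at bearing 155°, so B = P + 13.1·(cos 155°, sin 155°) = (13.53, -7.564). Tangency of A1 to BL means the radius PB is perpendicular to BL, so BL runs along (−sin 155°, cos 155°); with |BL| = 26.5, L = (2.328, -31.58). Then |CL| = |L − C| = 31.67.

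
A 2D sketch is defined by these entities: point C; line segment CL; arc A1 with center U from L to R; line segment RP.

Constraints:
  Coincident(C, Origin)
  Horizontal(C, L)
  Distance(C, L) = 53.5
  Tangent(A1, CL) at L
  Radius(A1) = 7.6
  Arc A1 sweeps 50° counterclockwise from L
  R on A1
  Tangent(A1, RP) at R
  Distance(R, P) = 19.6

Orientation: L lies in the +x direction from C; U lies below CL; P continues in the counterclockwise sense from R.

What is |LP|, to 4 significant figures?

25.57

On A1, L sits at bearing 90° from U; a 50° counterclockwise sweep puts R at bearing 140°, so R = U + 7.6·(cos 140°, sin 140°) = (47.68, -2.715). A1 meets RP tangentially, so UR is at right angles to RP, so RP runs along (−sin 140°, cos 140°); with |RP| = 19.6, P = (35.08, -17.73). Then |LP| = |P − L| = 25.57.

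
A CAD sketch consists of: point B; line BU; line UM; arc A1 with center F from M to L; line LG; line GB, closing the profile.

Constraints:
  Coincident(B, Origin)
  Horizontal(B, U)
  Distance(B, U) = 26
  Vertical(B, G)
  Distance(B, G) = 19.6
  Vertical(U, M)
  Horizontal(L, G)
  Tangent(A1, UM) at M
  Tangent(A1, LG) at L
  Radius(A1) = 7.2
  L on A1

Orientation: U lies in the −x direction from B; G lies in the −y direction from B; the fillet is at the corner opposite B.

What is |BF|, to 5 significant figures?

22.521

B is at the origin; B and U share the same y with |BU| = 26.0 and U on the −x side, so U = (-26.000, 0.0000). B and G share the same x with |BG| = 19.6 and G on the −y side, so G = (0.0000, -19.600). The virtual corner opposite B is at (-26.000, -19.600). The tangent condition forces FM to be normal to UM and since A1 is tangent to LG there, FL ⟂ LG, with radius 7.2, so the center F sits 7.2 in from both sides at F = (-18.800, -12.400). Then |BF| = |F − B| = 22.521.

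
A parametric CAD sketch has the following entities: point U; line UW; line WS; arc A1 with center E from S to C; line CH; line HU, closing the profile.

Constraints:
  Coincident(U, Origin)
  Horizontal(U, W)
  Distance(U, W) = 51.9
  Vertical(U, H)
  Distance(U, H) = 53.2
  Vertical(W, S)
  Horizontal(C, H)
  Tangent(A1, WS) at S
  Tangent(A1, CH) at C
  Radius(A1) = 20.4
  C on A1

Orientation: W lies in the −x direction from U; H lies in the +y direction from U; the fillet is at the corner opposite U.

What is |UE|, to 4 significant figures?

45.48

U is at the origin; U and W share the same y with |UW| = 51.9 and W on the −x side, so W = (-51.90, 0.000). UH is vertical with |UH| = 53.2 and H on the +y side, so H = (0.000, 53.20). The virtual corner opposite U is at (-51.90, 53.20). Tangency of A1 to WS means the radius ES is perpendicular to WS and since A1 is tangent to CH there, EC ⟂ CH, with radius 20.4, so the center E sits 20.4 in from both sides at E = (-31.50, 32.80). Then |UE| = |E − U| = 45.48.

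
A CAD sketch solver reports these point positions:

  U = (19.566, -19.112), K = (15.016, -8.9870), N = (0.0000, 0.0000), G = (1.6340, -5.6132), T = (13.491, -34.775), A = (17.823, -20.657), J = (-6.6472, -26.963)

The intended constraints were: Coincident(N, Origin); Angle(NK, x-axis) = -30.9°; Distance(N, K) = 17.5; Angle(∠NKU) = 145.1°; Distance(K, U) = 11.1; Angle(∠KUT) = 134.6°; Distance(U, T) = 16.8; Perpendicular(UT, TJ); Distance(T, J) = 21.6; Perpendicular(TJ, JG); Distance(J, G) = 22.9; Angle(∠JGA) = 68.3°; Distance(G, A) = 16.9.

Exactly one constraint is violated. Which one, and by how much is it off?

Distance(G, A) = 16.9 — off by 5.20.

N = (0.00, 0.00) ✓; NK at -30.90° ✓; |NK| = 17.50 ✓; ∠NKU = 145.1° ✓; |KU| = 11.10 ✓; ∠KUT = 134.6° ✓; |UT| = 16.80 ✓; ∠(UT, TJ) = 90.00° ✓; |TJ| = 21.60 ✓; ∠(TJ, JG) = 90.00° ✓; |JG| = 22.90 ✓; ∠JGA = 68.30° ✓; |GA| = 22.10 ✗.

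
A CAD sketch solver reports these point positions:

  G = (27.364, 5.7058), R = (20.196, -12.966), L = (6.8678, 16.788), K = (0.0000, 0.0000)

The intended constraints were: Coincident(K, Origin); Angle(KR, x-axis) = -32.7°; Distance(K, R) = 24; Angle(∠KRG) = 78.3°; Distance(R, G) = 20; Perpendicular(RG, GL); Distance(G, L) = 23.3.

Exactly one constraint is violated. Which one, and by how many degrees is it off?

Perpendicular(RG, GL) — off by 7.40°.

K = (0.00, 0.00) ✓; KR at -32.70° ✓; |KR| = 24.00 ✓; ∠KRG = 78.30° ✓; |RG| = 20.00 ✓; ∠(RG, GL) = 82.60° ✗; |GL| = 23.30 ✓.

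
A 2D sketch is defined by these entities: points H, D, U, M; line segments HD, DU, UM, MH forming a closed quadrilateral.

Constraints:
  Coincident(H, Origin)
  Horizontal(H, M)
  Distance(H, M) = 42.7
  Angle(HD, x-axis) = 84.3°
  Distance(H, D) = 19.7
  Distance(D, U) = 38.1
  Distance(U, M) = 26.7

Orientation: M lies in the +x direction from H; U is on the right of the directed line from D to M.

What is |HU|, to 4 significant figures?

24.36

Checks: |DU| = 38.10 ✓; |UM| = 26.70 ✓.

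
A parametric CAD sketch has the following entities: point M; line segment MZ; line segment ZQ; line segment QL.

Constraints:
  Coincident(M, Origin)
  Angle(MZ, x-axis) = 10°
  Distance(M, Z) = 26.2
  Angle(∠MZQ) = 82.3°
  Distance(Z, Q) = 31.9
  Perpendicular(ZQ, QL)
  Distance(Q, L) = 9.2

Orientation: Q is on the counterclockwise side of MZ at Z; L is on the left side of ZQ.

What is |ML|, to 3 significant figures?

33.0

M is at the origin; MZ runs at 10.0° with length 26.2, so Z = 26.2·(cos 10.0°, sin 10.0°) = (25.8, 4.55). ∠MZQ = 82.3°, so ZQ runs at 10.0° + (180° − 82.3°) = 108° from the x-axis; with |ZQ| = 31.9, Q = Z + 31.9·(cos 108°, sin 108°) = (16.1, 34.9). The perpendicularity gives QL at right angles to ZQ; with |QL| = 9.2 on the left of ZQ, L = Q + 9.2·(-0.953, -0.304) = (7.34, 32.1). Then |ML| = |L − M| = 33.0.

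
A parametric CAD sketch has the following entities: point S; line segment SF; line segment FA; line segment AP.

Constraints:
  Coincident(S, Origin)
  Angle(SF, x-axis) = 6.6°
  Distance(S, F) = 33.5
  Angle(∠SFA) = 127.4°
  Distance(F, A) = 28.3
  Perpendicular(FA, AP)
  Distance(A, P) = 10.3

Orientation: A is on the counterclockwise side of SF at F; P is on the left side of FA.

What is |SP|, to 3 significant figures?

51.3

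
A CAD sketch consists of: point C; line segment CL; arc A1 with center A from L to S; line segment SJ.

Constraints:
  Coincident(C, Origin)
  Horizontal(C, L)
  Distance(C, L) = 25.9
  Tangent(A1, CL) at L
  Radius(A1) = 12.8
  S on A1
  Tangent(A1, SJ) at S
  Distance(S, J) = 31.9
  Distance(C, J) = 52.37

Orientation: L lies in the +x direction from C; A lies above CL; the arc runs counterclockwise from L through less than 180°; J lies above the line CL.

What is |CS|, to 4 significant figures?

41.69

C is at the origin; C and L share the same y with |CL| = 25.9 and L on the +x side, so L = (25.90, 0.000). Since A1 is tangent to CL there, AL ⟂ CL, so A = L + (0, 12.8) = (25.90, 12.80). Since AS ⟂ SJ (tangency), |AJ| = √(12.8² + 31.9²) = 34.37 regardless of where S sits on A1. So J lies on both circle(C, 52.37) and circle(A, 34.37); the above-CL intersection is J = (23.00, 47.05). S is the foot of the tangent from J: S = (37.33, 18.55).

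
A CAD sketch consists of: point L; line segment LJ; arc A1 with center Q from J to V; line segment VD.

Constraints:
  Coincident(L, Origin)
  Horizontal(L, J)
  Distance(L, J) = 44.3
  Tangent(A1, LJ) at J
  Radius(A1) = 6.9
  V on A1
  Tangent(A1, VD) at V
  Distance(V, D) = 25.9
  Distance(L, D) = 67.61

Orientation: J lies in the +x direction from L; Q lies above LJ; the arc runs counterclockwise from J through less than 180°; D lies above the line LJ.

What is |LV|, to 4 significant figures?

50.63

L is at the origin; LJ is horizontal with |LJ| = 44.3 and J on the +x side, so J = (44.30, 0.000). Since A1 is tangent to LJ there, QJ ⟂ LJ, so Q = J + (0, 6.9) = (44.30, 6.900). Since QV ⟂ VD (tangency), |QD| = √(6.9² + 25.9²) = 26.80 regardless of where V sits on A1. So D lies on both circle(L, 67.61) and circle(Q, 26.80); the above-LJ intersection is D = (61.96, 27.07). V is the foot of the tangent from D: V = (50.49, 3.845).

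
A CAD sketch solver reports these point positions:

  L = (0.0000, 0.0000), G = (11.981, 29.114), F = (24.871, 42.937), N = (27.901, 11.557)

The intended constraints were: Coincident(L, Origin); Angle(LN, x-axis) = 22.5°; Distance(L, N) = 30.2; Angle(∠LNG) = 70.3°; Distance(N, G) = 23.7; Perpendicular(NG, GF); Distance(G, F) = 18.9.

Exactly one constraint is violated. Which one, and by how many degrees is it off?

Perpendicular(NG, GF) — off by 4.80°.

L = (0.00, 0.00) ✓; LN at 22.50° ✓; |LN| = 30.20 ✓; ∠LNG = 70.30° ✓; |NG| = 23.70 ✓; ∠(NG, GF) = 85.20° ✗; |GF| = 18.90 ✓.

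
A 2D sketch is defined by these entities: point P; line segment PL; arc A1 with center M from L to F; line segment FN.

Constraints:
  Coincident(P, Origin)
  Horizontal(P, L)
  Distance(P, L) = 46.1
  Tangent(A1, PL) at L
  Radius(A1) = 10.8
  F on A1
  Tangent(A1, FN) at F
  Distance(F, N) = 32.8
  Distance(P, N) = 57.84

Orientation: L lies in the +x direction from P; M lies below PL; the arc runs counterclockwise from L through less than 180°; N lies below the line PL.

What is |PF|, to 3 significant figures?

37.1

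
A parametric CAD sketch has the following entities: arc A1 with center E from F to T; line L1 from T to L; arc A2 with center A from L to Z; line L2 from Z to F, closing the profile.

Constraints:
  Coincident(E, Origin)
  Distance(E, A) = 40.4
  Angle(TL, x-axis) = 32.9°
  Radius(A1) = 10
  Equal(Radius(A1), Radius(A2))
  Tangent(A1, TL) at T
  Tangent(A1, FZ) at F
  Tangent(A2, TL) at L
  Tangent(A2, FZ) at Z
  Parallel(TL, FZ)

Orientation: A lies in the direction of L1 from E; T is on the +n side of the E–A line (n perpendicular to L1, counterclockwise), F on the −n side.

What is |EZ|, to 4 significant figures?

41.62

The slot axis is L1's direction at 32.9°, so u = (cos 32.9°, sin 32.9°) = (0.8396, 0.5432) and n = (−sin 32.9°, cos 32.9°) = (-0.5432, 0.8396). E is at the origin and A lies 40.4 along u from E, so A = 40.4·u = (33.92, 21.94). Tangency of A1 to both parallel lines with radius 10.0 puts T and F at E ± 10.0·n: T = (-5.432, 8.396), F = (5.432, -8.396). Equal radii place L and Z the same way about A: L = A + 10.0·n = (28.49, 30.34), Z = A − 10.0·n = (39.35, 13.55). Then |EZ| = |Z − E| = 41.62.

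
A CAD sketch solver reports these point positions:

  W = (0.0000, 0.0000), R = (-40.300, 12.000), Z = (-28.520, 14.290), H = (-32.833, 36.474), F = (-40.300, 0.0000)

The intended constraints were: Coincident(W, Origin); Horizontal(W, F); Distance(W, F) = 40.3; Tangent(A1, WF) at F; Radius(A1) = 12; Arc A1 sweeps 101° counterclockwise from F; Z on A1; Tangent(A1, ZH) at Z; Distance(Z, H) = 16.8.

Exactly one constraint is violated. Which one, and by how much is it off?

Distance(Z, H) = 16.8 — off by 5.80.

W = (0.00, 0.00) ✓; W.y = 0.00, F.y = 0.00 ✓; |WF| = 40.30 ✓; ∠(RF, FW) = 90.00° ✓; |RF| = 12.00 ✓; bearing(R→Z) − bearing(R→F) = 101.0° ✓; |RZ| = 12.00 ✓; ∠(RZ, ZH) = 90.00° ✓; |ZH| = 22.60 ✗.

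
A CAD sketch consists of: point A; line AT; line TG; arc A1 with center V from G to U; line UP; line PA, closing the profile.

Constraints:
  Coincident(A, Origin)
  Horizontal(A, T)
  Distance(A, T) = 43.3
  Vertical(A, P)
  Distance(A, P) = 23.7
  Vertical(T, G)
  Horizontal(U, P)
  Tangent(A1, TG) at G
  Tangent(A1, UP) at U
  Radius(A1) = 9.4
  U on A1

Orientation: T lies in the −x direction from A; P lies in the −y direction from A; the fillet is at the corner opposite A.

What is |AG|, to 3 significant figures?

45.6

A is at the origin; A and T share the same y with |AT| = 43.3 and T on the −x side, so T = (-43.3, 0.00). AP is vertical with |AP| = 23.7 and P on the −y side, so P = (0.00, -23.7). The virtual corner opposite A is at (-43.3, -23.7). Since A1 is tangent to TG there, VG ⟂ TG and the tangent condition forces VU to be normal to UP, with radius 9.4, so the center V sits 9.4 in from both sides at V = (-33.9, -14.3). That places the tangent points at G = (-43.3, -14.3) on TG and U = (-33.9, -23.7) on UP. Then |AG| = |G − A| = 45.6.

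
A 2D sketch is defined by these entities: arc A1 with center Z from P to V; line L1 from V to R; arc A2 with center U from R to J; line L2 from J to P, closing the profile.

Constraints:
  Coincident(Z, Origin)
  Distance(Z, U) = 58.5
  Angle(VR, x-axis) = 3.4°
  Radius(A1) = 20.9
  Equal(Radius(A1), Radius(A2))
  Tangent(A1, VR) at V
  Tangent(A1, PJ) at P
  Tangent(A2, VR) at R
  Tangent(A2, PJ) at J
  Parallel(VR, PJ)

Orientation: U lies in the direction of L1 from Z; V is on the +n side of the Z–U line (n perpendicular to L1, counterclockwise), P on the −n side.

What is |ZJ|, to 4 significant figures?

62.12

The slot axis is L1's direction at 3.4°, so u = (cos 3.4°, sin 3.4°) = (0.9982, 0.05931) and n = (−sin 3.4°, cos 3.4°) = (-0.05931, 0.9982). Z is at the origin and U lies 58.5 along u from Z, so U = 58.5·u = (58.40, 3.469). Tangency of A1 to both parallel lines with radius 20.9 puts V and P at Z ± 20.9·n: V = (-1.240, 20.86), P = (1.240, -20.86). Equal radii place R and J the same way about U: R = U + 20.9·n = (57.16, 24.33), J = U − 20.9·n = (59.64, -17.39). Then |ZJ| = |J − Z| = 62.12.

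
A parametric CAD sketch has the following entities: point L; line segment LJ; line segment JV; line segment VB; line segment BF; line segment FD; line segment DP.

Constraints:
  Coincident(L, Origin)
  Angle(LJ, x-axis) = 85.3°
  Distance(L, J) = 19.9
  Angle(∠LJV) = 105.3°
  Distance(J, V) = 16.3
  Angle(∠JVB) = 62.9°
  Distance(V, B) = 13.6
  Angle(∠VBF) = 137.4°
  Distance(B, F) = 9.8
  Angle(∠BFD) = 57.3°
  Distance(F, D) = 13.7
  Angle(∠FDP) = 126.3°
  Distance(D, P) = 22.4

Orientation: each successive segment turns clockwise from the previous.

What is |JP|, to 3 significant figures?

25.3

L is at the origin; LJ runs at 85.3° with length 19.9, so J = (1.63, 19.8). ∠LJV = 105.3° gives JV at 10.6° from the x-axis; with |JV| = 16.3, V = (17.7, 22.8). ∠JVB = 62.9° gives VB at -106° from the x-axis; with |VB| = 13.6, B = (13.8, 9.79). ∠VBF = 137.4° gives BF at -149° from the x-axis; with |BF| = 9.8, F = (5.38, 4.76). ∠BFD = 57.3° gives FD at 88.2° from the x-axis; with |FD| = 13.7, D = (5.81, 18.5). ∠FDP = 126.3° gives DP at 34.5° from the x-axis; with |DP| = 22.4, P = (24.3, 31.1). Then |JP| = |P − J| = 25.3.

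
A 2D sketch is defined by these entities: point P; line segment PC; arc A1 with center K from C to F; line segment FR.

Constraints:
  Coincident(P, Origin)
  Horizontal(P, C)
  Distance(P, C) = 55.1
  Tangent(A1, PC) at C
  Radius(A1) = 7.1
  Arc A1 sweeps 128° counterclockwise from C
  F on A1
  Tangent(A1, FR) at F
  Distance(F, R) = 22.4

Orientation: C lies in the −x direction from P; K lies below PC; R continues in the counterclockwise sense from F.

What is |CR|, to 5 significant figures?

30.254

P is at the origin; P and C share the same y with |PC| = 55.1 and C on the −x side, so C = (-55.100, 0.0000). Since A1 is tangent to PC there, KC ⟂ PC, so K = C + (0, -7.1) = (-55.100, -7.1000). On A1, C sits at bearing 90° from K; a 128° counterclockwise sweep puts F at bearing 218°, so F = K + 7.1·(cos 218°, sin 218°) = (-60.695, -11.471). Since A1 is tangent to FR there, KF ⟂ FR, so FR runs along (−sin 218°, cos 218°); with |FR| = 22.4, R = (-46.904, -29.123). Then |CR| = |R − C| = 30.254.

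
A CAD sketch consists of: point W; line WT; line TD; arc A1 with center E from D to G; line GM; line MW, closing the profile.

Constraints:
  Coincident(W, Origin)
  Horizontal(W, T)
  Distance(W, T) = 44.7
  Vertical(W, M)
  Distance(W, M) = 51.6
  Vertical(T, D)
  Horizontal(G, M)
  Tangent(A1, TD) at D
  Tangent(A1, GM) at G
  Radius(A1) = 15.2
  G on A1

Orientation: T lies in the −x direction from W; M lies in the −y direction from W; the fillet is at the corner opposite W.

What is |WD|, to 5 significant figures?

57.646

W is at the origin; WT is horizontal with |WT| = 44.7 and T on the −x side, so T = (-44.700, 0.0000). W and M share the same x with |WM| = 51.6 and M on the −y side, so M = (0.0000, -51.600). The virtual corner opposite W is at (-44.700, -51.600). A1 meets TD tangentially, so ED is at right angles to TD and the tangent condition forces EG to be normal to GM, with radius 15.2, so the center E sits 15.2 in from both sides at E = (-29.500, -36.400). That places the tangent points at D = (-44.700, -36.400) on TD and G = (-29.500, -51.600) on GM. Then |WD| = |D − W| = 57.646.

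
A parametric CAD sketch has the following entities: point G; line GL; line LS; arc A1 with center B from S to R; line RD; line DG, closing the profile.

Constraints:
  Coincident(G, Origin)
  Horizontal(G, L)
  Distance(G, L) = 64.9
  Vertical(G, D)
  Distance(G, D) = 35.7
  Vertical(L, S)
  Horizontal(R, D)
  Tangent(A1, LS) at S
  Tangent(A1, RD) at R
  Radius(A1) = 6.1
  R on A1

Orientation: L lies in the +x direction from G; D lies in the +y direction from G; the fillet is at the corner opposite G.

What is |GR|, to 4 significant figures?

68.79

G is at the origin; GL is horizontal with |GL| = 64.9 and L on the +x side, so L = (64.90, 0.000). G and D share the same x with |GD| = 35.7 and D on the +y side, so D = (0.000, 35.70). The virtual corner opposite G is at (64.90, 35.70). A1 meets LS tangentially, so BS is at right angles to LS and the tangent condition forces BR to be normal to RD, with radius 6.1, so the center B sits 6.1 in from both sides at B = (58.80, 29.60). That places the tangent points at S = (64.90, 29.60) on LS and R = (58.80, 35.70) on RD. Then |GR| = |R − G| = 68.79.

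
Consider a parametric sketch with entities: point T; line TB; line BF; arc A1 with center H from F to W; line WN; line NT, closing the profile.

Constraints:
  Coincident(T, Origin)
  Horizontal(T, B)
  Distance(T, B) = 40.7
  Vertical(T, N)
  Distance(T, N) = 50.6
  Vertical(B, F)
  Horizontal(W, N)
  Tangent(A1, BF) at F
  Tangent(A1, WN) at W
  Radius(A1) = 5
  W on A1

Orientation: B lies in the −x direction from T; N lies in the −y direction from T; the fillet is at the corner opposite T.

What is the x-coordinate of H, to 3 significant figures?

-35.7

T and N share the same x with |TN| = 50.6 and N on the −y side, so N = (0.00, -50.6). The virtual corner opposite T is at (-40.7, -50.6). A1 meets BF tangentially, so HF is at right angles to BF and tangency of A1 to WN means the radius HW is perpendicular to WN, with radius 5.0, so the center H sits 5.0 in from both sides at H = (-35.7, -45.6). So H.x = -35.7.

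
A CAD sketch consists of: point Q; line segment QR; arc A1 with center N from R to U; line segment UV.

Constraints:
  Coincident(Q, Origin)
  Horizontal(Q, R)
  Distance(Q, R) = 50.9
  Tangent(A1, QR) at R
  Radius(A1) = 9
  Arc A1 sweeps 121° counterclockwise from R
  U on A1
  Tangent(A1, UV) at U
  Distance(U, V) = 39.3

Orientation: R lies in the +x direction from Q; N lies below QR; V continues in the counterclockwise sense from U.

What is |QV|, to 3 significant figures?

79.1

On A1, R sits at bearing 90° from N; a 121° counterclockwise sweep puts U at bearing 211°, so U = N + 9.0·(cos 211°, sin 211°) = (43.2, -13.6). The tangent condition forces NU to be normal to UV, so UV runs along (−sin 211°, cos 211°); with |UV| = 39.3, V = (63.4, -47.3). Then |QV| = |V − Q| = 79.1.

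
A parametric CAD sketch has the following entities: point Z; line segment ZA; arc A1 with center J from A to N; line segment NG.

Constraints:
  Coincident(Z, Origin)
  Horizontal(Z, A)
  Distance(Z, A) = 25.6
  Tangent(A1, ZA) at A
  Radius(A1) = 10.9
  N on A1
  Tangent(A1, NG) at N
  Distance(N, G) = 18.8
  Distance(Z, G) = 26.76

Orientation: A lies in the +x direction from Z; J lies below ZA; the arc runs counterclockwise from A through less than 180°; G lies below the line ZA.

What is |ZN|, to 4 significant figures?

16.97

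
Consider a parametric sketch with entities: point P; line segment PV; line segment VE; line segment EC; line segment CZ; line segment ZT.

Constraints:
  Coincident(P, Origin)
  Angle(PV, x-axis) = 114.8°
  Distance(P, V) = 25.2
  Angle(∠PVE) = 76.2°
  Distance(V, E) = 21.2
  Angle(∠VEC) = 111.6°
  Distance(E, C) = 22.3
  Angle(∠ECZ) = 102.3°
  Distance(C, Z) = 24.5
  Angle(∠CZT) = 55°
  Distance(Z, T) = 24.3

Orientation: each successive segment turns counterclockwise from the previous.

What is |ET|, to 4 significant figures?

15.43

P is at the origin; PV runs at 114.8° with length 25.2, so V = (-10.57, 22.88). ∠PVE = 76.2° gives VE at -141.4° from the x-axis; with |VE| = 21.2, E = (-27.14, 9.650). ∠VEC = 111.6° gives EC at -73.00° from the x-axis; with |EC| = 22.3, C = (-20.62, -11.68). ∠ECZ = 102.3° gives CZ at 4.700° from the x-axis; with |CZ| = 24.5, Z = (3.799, -9.668). ∠CZT = 55.0° gives ZT at 129.7° from the x-axis; with |ZT| = 24.3, T = (-11.72, 9.028). Then |ET| = |T − E| = 15.43.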